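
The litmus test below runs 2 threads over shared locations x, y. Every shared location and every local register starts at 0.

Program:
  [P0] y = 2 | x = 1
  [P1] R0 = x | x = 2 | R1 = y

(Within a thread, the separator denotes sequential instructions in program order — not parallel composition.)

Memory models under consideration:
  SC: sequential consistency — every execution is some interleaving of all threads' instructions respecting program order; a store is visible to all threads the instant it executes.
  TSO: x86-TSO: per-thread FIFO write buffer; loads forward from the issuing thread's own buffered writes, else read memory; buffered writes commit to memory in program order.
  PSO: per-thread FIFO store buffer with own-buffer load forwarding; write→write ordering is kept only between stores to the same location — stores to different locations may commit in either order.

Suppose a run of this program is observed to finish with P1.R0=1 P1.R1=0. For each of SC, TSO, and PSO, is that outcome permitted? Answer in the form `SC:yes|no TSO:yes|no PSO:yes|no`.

outcome vector order: (P1.R0,P1.R1)
SC: 3 outcomes — {0/0; 0/2; 1/2}
TSO: 3 outcomes — {0/0; 0/2; 1/2}
PSO: 4 outcomes — {0/0; 0/2; 1/0; 1/2}
target 1/0 ∈ {PSO}

SC:no TSO:no PSO:yes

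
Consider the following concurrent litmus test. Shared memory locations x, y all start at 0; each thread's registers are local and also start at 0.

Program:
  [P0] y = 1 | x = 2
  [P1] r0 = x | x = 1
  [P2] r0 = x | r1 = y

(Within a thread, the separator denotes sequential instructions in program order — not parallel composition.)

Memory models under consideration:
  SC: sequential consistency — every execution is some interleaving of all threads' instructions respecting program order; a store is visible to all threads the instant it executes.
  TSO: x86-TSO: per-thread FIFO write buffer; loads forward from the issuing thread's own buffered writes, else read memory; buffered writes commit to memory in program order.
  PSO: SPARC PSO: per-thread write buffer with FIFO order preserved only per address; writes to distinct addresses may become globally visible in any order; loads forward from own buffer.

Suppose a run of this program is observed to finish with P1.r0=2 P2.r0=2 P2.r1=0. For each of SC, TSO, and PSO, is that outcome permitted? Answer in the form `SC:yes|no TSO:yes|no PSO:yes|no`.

outcome vector order: (P1.r0,P2.r0,P2.r1)
SC: 9 outcomes — {0/0/0 0/0/1 0/1/0 0/1/1 0/2/1 2/0/0 2/0/1 2/1/1 2/2/1}
TSO: 9 outcomes — {0/0/0 0/0/1 0/1/0 0/1/1 0/2/1 2/0/0 2/0/1 2/1/1 2/2/1}
PSO: 12 outcomes — {0/0/0 0/0/1 0/1/0 0/1/1 0/2/0 0/2/1 2/0/0 2/0/1 2/1/0 2/1/1 2/2/0 2/2/1}
target 2/2/0 ∈ {PSO}

SC:no TSO:no PSO:yes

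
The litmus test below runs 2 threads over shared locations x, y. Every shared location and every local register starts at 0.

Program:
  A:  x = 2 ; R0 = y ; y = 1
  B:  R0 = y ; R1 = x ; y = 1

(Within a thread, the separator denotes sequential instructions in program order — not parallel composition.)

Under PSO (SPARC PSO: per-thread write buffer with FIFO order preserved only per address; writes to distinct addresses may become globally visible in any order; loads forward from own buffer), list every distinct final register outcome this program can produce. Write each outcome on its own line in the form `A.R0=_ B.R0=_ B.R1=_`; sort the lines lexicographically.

outcome vector order: (A.R0,B.R0,B.R1)
|PSO outcomes| = 6

A.R0=0 B.R0=0 B.R1=0
A.R0=0 B.R0=0 B.R1=2
A.R0=0 B.R0=1 B.R1=0
A.R0=0 B.R0=1 B.R1=2
A.R0=1 B.R0=0 B.R1=0
A.R0=1 B.R0=0 B.R1=2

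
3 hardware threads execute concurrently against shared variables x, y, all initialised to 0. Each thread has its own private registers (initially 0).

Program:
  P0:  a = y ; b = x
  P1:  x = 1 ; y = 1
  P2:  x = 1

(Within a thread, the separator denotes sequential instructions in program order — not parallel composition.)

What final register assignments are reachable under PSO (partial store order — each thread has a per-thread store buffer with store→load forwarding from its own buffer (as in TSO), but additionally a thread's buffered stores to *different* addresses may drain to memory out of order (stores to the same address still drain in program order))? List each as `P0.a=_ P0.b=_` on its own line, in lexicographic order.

P0.a=0 P0.b=0
P0.a=0 P0.b=1
P0.a=1 P0.b=0
P0.a=1 P0.b=1

outcome vector order: (P0.a,P0.b)
|PSO outcomes| = 4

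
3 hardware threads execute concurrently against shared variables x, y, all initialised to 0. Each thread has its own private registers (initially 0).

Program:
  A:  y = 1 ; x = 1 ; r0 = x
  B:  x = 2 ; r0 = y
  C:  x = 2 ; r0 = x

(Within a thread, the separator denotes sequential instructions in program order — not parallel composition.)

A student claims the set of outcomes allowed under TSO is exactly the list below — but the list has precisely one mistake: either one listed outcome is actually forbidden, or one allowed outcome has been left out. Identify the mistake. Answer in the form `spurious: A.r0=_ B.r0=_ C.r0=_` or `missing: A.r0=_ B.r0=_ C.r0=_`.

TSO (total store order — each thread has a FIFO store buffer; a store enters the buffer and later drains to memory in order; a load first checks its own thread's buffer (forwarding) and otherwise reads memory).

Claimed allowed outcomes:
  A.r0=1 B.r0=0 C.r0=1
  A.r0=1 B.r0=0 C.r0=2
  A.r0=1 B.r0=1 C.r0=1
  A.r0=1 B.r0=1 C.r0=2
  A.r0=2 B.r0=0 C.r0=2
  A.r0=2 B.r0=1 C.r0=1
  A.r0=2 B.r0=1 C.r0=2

outcome vector order: (A.r0,B.r0,C.r0)
under TSO → 101, 102, 111, 112, 201, 202, 211, 212
TSO∖claimed = {201}

missing: A.r0=2 B.r0=0 C.r0=1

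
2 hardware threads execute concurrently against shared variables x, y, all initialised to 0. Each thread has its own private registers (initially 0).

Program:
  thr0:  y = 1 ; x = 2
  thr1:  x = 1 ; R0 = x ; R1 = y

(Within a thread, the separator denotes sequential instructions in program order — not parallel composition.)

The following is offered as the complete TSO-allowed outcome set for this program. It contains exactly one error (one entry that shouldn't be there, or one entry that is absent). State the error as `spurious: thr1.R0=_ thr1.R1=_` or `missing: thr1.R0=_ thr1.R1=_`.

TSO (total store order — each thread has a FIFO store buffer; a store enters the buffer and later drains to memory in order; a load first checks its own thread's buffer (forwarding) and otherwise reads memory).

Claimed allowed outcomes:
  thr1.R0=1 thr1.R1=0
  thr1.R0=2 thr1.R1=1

outcome vector order: (thr1.R0,thr1.R1)
TSO: 3 outcomes — {1/0; 1/1; 2/1}
TSO∖claimed = {1/1}

missing: thr1.R0=1 thr1.R1=1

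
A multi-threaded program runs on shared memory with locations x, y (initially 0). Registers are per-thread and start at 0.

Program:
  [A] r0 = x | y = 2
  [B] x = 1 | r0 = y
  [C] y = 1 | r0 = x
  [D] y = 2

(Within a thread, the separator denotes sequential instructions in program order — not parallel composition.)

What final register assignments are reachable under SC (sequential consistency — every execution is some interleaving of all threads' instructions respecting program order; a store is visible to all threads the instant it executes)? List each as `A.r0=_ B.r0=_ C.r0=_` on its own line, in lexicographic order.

outcome vector order: (A.r0,B.r0,C.r0)
|SC outcomes| = 10

A.r0=0 B.r0=0 C.r0=1
A.r0=0 B.r0=1 C.r0=0
A.r0=0 B.r0=1 C.r0=1
A.r0=0 B.r0=2 C.r0=0
A.r0=0 B.r0=2 C.r0=1
A.r0=1 B.r0=0 C.r0=1
A.r0=1 B.r0=1 C.r0=0
A.r0=1 B.r0=1 C.r0=1
A.r0=1 B.r0=2 C.r0=0
A.r0=1 B.r0=2 C.r0=1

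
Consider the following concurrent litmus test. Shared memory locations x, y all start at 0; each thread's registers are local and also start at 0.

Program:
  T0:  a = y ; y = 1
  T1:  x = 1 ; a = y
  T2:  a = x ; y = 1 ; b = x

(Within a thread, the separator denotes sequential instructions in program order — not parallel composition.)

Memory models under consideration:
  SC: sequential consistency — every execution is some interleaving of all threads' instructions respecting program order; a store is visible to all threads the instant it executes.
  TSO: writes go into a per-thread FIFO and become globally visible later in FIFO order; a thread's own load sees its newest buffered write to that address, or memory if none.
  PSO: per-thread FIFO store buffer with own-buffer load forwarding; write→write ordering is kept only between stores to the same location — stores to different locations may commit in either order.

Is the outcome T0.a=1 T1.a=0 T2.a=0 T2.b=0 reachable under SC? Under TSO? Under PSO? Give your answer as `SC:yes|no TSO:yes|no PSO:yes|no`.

outcome vector order: (T0.a,T1.a,T2.a,T2.b)
SC (10): <0 0 0 1>, <0 0 1 1>, <0 1 0 0>, <0 1 0 1>, <0 1 1 1>, <1 0 0 1>, <1 0 1 1>, <1 1 0 0>, <1 1 0 1>, <1 1 1 1>
TSO (12): <0 0 0 0>, <0 0 0 1>, <0 0 1 1>, <0 1 0 0>, <0 1 0 1>, <0 1 1 1>, <1 0 0 0>, <1 0 0 1>, <1 0 1 1>, <1 1 0 0>, <1 1 0 1>, <1 1 1 1>
PSO (12): <0 0 0 0>, <0 0 0 1>, <0 0 1 1>, <0 1 0 0>, <0 1 0 1>, <0 1 1 1>, <1 0 0 0>, <1 0 0 1>, <1 0 1 1>, <1 1 0 0>, <1 1 0 1>, <1 1 1 1>
target <1 0 0 0> ∈ {TSO,PSO}

SC:no TSO:yes PSO:yes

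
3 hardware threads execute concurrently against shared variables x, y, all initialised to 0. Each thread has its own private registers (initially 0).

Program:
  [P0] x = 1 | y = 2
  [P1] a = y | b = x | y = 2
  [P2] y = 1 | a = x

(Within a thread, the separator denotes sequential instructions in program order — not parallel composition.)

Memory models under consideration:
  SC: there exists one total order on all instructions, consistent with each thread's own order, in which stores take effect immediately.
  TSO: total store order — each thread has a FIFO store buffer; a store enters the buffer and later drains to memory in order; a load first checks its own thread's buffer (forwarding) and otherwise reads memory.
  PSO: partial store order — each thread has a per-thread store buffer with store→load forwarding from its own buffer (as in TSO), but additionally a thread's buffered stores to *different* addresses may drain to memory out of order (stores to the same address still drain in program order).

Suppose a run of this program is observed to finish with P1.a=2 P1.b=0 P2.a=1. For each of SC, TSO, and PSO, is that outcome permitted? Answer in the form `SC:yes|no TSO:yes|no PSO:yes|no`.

SC:no TSO:no PSO:yes

outcome vector order: (P1.a,P1.b,P2.a)
[SC] allowed = {<0 0 0>, <0 0 1>, <0 1 0>, <0 1 1>, <1 0 0>, <1 0 1>, <1 1 0>, <1 1 1>, <2 1 0>, <2 1 1>}
[TSO] allowed = {<0 0 0>, <0 0 1>, <0 1 0>, <0 1 1>, <1 0 0>, <1 0 1>, <1 1 0>, <1 1 1>, <2 1 0>, <2 1 1>}
[PSO] allowed = {<0 0 0>, <0 0 1>, <0 1 0>, <0 1 1>, <1 0 0>, <1 0 1>, <1 1 0>, <1 1 1>, <2 0 0>, <2 0 1>, <2 1 0>, <2 1 1>}
target <2 0 1> ∈ {PSO}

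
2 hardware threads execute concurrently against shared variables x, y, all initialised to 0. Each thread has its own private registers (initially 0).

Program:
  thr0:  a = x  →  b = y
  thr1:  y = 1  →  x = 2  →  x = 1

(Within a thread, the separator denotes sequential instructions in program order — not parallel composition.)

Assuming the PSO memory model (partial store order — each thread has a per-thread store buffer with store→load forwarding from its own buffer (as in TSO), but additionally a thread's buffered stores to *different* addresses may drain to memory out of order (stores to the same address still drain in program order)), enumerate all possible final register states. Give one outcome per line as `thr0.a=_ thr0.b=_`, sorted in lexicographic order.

thr0.a=0 thr0.b=0
thr0.a=0 thr0.b=1
thr0.a=1 thr0.b=0
thr0.a=1 thr0.b=1
thr0.a=2 thr0.b=0
thr0.a=2 thr0.b=1

outcome vector order: (thr0.a,thr0.b)
|PSO outcomes| = 6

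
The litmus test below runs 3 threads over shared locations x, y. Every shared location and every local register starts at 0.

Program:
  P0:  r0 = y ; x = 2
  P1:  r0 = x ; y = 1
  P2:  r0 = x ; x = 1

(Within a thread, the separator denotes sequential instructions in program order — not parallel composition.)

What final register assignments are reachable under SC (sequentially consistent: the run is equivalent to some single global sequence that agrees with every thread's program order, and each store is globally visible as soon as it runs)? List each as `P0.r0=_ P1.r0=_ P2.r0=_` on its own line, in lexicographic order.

outcome vector order: (P0.r0,P1.r0,P2.r0)
|SC outcomes| = 9

P0.r0=0 P1.r0=0 P2.r0=0
P0.r0=0 P1.r0=0 P2.r0=2
P0.r0=0 P1.r0=1 P2.r0=0
P0.r0=0 P1.r0=1 P2.r0=2
P0.r0=0 P1.r0=2 P2.r0=0
P0.r0=0 P1.r0=2 P2.r0=2
P0.r0=1 P1.r0=0 P2.r0=0
P0.r0=1 P1.r0=0 P2.r0=2
P0.r0=1 P1.r0=1 P2.r0=0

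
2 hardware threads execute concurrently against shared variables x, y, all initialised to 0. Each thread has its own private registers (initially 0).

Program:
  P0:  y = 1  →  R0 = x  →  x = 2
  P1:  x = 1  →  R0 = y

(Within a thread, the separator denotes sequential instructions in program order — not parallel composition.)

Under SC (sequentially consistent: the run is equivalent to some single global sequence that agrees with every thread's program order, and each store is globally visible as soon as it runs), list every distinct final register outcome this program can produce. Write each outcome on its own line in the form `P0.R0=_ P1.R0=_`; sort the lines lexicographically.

outcome vector order: (P0.R0,P1.R0)
|SC outcomes| = 3

P0.R0=0 P1.R0=1
P0.R0=1 P1.R0=0
P0.R0=1 P1.R0=1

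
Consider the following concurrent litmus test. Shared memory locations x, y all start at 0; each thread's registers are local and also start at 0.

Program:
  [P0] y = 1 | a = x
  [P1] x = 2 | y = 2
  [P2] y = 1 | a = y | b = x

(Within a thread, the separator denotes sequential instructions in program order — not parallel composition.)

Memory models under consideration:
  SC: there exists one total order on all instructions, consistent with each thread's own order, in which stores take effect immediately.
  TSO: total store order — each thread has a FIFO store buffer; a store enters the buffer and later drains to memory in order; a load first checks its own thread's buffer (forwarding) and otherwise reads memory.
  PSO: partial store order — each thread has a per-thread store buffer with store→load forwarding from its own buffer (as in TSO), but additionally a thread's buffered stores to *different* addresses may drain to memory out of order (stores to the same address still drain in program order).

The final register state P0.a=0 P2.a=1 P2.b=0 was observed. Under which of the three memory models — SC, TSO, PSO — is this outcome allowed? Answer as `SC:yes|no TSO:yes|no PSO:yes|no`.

outcome vector order: (P0.a,P2.a,P2.b)
[SC] allowed = {(0,1,0) (0,1,2) (0,2,2) (2,1,0) (2,1,2) (2,2,2)}
[TSO] allowed = {(0,1,0) (0,1,2) (0,2,2) (2,1,0) (2,1,2) (2,2,2)}
[PSO] allowed = {(0,1,0) (0,1,2) (0,2,0) (0,2,2) (2,1,0) (2,1,2) (2,2,0) (2,2,2)}
target (0,1,0) ∈ {SC,TSO,PSO}

SC:yes TSO:yes PSO:yes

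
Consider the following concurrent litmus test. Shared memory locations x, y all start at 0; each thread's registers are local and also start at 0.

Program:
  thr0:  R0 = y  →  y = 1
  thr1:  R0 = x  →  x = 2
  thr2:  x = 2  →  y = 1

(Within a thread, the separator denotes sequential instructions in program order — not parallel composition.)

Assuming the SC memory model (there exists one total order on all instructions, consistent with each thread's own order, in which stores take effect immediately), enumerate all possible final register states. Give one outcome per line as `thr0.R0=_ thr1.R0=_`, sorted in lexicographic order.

outcome vector order: (thr0.R0,thr1.R0)
|SC outcomes| = 4

thr0.R0=0 thr1.R0=0
thr0.R0=0 thr1.R0=2
thr0.R0=1 thr1.R0=0
thr0.R0=1 thr1.R0=2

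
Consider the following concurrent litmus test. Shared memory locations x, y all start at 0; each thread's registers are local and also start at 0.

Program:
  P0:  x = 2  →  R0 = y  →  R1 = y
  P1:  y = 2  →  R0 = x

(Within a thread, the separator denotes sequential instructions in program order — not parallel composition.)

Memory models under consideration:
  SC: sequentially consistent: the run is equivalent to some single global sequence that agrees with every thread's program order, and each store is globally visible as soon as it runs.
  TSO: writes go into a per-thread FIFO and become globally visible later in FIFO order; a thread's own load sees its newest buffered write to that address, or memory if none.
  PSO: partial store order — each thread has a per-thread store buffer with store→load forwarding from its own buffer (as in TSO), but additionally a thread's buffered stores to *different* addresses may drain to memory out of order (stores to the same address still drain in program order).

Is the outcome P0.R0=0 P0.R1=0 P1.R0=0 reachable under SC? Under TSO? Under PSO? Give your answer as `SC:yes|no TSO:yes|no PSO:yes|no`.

outcome vector order: (P0.R0,P0.R1,P1.R0)
under SC → <0 0 2> <0 2 2> <2 2 0> <2 2 2>
under TSO → <0 0 0> <0 0 2> <0 2 0> <0 2 2> <2 2 0> <2 2 2>
under PSO → <0 0 0> <0 0 2> <0 2 0> <0 2 2> <2 2 0> <2 2 2>
target <0 0 0> ∈ {TSO,PSO}

SC:no TSO:yes PSO:yes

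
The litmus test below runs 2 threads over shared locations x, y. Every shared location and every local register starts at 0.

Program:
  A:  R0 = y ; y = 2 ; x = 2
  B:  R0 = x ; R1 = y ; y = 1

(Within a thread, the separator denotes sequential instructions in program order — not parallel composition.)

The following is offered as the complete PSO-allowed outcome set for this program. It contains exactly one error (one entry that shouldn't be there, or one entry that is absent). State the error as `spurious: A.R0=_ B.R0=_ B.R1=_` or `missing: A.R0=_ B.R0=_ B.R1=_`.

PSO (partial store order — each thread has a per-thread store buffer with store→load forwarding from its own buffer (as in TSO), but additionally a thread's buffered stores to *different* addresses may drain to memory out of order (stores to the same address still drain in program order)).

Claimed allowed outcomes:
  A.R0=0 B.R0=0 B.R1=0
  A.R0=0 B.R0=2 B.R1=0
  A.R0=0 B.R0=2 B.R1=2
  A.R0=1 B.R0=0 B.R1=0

outcome vector order: (A.R0,B.R0,B.R1)
under PSO → 0/0/0; 0/0/2; 0/2/0; 0/2/2; 1/0/0
PSO∖claimed = {0/0/2}

missing: A.R0=0 B.R0=0 B.R1=2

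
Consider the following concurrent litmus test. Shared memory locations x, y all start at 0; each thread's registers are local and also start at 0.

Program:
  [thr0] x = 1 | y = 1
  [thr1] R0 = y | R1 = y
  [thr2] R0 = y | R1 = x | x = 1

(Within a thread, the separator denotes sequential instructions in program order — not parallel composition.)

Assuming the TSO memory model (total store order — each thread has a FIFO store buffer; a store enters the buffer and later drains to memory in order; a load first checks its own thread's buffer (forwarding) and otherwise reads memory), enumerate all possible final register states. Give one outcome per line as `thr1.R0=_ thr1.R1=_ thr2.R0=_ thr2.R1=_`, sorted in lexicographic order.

thr1.R0=0 thr1.R1=0 thr2.R0=0 thr2.R1=0
thr1.R0=0 thr1.R1=0 thr2.R0=0 thr2.R1=1
thr1.R0=0 thr1.R1=0 thr2.R0=1 thr2.R1=1
thr1.R0=0 thr1.R1=1 thr2.R0=0 thr2.R1=0
thr1.R0=0 thr1.R1=1 thr2.R0=0 thr2.R1=1
thr1.R0=0 thr1.R1=1 thr2.R0=1 thr2.R1=1
thr1.R0=1 thr1.R1=1 thr2.R0=0 thr2.R1=0
thr1.R0=1 thr1.R1=1 thr2.R0=0 thr2.R1=1
thr1.R0=1 thr1.R1=1 thr2.R0=1 thr2.R1=1

outcome vector order: (thr1.R0,thr1.R1,thr2.R0,thr2.R1)
|TSO outcomes| = 9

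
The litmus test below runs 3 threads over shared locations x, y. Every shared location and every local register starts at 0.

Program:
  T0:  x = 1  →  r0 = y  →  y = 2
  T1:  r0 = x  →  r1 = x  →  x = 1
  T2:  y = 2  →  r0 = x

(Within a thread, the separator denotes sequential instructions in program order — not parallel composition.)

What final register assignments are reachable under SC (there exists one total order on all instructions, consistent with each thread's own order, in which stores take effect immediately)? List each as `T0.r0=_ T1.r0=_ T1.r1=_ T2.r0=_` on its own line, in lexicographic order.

outcome vector order: (T0.r0,T1.r0,T1.r1,T2.r0)
|SC outcomes| = 9

T0.r0=0 T1.r0=0 T1.r1=0 T2.r0=1
T0.r0=0 T1.r0=0 T1.r1=1 T2.r0=1
T0.r0=0 T1.r0=1 T1.r1=1 T2.r0=1
T0.r0=2 T1.r0=0 T1.r1=0 T2.r0=0
T0.r0=2 T1.r0=0 T1.r1=0 T2.r0=1
T0.r0=2 T1.r0=0 T1.r1=1 T2.r0=0
T0.r0=2 T1.r0=0 T1.r1=1 T2.r0=1
T0.r0=2 T1.r0=1 T1.r1=1 T2.r0=0
T0.r0=2 T1.r0=1 T1.r1=1 T2.r0=1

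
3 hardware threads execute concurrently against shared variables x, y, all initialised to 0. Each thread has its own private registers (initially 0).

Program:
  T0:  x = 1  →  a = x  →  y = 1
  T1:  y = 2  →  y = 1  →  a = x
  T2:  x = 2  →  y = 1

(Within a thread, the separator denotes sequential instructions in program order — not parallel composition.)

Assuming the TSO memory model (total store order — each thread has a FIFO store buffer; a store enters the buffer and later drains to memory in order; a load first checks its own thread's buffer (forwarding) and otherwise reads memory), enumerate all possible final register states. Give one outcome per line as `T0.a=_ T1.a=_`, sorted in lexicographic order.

T0.a=1 T1.a=0
T0.a=1 T1.a=1
T0.a=1 T1.a=2
T0.a=2 T1.a=0
T0.a=2 T1.a=1
T0.a=2 T1.a=2

outcome vector order: (T0.a,T1.a)
|TSO outcomes| = 6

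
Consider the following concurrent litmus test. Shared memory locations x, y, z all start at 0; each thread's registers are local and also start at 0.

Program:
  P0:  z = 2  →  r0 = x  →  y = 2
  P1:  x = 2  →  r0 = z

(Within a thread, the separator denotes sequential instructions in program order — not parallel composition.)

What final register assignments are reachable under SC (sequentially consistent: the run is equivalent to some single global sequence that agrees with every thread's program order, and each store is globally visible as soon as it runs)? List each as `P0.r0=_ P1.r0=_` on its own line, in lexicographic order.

P0.r0=0 P1.r0=2
P0.r0=2 P1.r0=0
P0.r0=2 P1.r0=2

outcome vector order: (P0.r0,P1.r0)
|SC outcomes| = 3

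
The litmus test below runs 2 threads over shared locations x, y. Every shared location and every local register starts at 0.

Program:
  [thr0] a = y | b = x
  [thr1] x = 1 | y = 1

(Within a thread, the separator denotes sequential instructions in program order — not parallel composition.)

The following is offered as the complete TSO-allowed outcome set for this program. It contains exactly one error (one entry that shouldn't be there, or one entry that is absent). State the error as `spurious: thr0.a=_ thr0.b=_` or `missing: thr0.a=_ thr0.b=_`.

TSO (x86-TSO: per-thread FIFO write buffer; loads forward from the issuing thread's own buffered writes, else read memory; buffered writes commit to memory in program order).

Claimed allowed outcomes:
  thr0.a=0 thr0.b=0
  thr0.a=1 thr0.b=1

missing: thr0.a=0 thr0.b=1

outcome vector order: (thr0.a,thr0.b)
under TSO → (0,0) (0,1) (1,1)
TSO∖claimed = {(0,1)}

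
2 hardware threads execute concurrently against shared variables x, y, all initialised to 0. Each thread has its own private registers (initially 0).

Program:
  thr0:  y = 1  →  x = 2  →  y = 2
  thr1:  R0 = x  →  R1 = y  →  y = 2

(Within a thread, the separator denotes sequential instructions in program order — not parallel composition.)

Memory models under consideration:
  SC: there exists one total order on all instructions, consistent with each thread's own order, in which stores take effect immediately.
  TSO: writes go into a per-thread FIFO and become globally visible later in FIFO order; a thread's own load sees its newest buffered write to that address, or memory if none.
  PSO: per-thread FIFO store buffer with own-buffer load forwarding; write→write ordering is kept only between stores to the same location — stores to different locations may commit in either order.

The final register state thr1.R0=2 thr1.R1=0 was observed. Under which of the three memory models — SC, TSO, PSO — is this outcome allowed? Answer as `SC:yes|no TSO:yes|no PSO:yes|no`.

outcome vector order: (thr1.R0,thr1.R1)
[SC] allowed = {<0 0>, <0 1>, <0 2>, <2 1>, <2 2>}
[TSO] allowed = {<0 0>, <0 1>, <0 2>, <2 1>, <2 2>}
[PSO] allowed = {<0 0>, <0 1>, <0 2>, <2 0>, <2 1>, <2 2>}
target <2 0> ∈ {PSO}

SC:no TSO:no PSO:yes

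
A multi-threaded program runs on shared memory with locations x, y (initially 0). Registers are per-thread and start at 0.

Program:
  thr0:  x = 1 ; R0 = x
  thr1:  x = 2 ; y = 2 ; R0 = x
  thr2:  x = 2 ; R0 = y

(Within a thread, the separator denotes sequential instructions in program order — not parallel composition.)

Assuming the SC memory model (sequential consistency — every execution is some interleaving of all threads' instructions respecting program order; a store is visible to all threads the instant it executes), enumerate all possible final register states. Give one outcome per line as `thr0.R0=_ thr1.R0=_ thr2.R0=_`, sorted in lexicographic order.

outcome vector order: (thr0.R0,thr1.R0,thr2.R0)
|SC outcomes| = 7

thr0.R0=1 thr1.R0=1 thr2.R0=0
thr0.R0=1 thr1.R0=1 thr2.R0=2
thr0.R0=1 thr1.R0=2 thr2.R0=0
thr0.R0=1 thr1.R0=2 thr2.R0=2
thr0.R0=2 thr1.R0=1 thr2.R0=2
thr0.R0=2 thr1.R0=2 thr2.R0=0
thr0.R0=2 thr1.R0=2 thr2.R0=2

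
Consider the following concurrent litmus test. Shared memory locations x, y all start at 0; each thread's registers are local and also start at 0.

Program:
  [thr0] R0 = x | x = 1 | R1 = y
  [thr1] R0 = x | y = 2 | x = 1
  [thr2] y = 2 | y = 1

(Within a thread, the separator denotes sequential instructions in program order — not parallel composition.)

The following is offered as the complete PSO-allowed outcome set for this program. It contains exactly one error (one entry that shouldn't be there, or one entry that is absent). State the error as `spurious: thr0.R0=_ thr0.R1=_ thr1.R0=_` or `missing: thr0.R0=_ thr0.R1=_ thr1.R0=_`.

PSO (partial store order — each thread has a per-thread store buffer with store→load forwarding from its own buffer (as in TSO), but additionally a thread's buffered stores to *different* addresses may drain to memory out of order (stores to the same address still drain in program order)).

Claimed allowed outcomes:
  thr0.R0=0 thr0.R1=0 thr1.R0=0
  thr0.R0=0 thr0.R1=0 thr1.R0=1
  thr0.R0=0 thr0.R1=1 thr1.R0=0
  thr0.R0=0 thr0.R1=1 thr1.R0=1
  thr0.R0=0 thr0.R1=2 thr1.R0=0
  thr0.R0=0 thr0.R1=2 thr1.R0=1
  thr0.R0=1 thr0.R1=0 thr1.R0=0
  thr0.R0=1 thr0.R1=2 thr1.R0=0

missing: thr0.R0=1 thr0.R1=1 thr1.R0=0

outcome vector order: (thr0.R0,thr0.R1,thr1.R0)
under PSO → 000, 001, 010, 011, 020, 021, 100, 110, 120
PSO∖claimed = {110}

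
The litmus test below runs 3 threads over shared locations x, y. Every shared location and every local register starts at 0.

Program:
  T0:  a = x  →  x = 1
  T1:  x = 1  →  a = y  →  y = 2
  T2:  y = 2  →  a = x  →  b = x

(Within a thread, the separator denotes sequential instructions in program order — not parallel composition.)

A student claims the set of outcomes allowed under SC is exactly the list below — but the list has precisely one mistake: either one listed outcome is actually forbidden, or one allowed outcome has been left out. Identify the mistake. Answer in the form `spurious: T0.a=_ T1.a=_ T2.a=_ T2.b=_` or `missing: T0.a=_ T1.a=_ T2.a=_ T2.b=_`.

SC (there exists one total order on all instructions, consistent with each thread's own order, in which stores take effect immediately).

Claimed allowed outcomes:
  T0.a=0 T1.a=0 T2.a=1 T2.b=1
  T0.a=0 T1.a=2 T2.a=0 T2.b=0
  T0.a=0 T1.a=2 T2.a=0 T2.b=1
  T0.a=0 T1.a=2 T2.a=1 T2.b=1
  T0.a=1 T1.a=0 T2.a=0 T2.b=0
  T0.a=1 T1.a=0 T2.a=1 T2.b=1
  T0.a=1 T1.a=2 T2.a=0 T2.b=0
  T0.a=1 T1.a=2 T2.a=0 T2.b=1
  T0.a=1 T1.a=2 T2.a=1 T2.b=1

outcome vector order: (T0.a,T1.a,T2.a,T2.b)
SC: 8 outcomes — {(0,0,1,1) (0,2,0,0) (0,2,0,1) (0,2,1,1) (1,0,1,1) (1,2,0,0) (1,2,0,1) (1,2,1,1)}
claimed∖SC = {(1,0,0,0)}

spurious: T0.a=1 T1.a=0 T2.a=0 T2.b=0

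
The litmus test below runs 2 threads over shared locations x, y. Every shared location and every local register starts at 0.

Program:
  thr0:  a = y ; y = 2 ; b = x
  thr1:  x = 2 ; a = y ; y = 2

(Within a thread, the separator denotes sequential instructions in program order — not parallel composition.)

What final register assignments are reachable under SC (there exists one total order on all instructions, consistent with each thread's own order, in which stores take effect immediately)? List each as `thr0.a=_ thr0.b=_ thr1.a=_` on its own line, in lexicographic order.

outcome vector order: (thr0.a,thr0.b,thr1.a)
|SC outcomes| = 4

thr0.a=0 thr0.b=0 thr1.a=2
thr0.a=0 thr0.b=2 thr1.a=0
thr0.a=0 thr0.b=2 thr1.a=2
thr0.a=2 thr0.b=2 thr1.a=0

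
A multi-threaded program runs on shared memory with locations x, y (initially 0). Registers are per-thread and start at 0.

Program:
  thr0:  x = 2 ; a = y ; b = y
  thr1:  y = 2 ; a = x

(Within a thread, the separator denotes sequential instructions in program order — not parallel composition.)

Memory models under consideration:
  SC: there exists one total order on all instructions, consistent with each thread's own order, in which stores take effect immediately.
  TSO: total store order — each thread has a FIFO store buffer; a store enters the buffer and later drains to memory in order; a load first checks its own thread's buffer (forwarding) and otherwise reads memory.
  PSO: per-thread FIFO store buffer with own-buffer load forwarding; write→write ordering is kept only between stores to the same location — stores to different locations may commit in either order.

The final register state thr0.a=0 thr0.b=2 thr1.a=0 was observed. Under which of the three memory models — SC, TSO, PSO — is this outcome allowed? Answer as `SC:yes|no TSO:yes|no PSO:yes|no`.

outcome vector order: (thr0.a,thr0.b,thr1.a)
[SC] allowed = {0/0/2 0/2/2 2/2/0 2/2/2}
[TSO] allowed = {0/0/0 0/0/2 0/2/0 0/2/2 2/2/0 2/2/2}
[PSO] allowed = {0/0/0 0/0/2 0/2/0 0/2/2 2/2/0 2/2/2}
target 0/2/0 ∈ {TSO,PSO}

SC:no TSO:yes PSO:yes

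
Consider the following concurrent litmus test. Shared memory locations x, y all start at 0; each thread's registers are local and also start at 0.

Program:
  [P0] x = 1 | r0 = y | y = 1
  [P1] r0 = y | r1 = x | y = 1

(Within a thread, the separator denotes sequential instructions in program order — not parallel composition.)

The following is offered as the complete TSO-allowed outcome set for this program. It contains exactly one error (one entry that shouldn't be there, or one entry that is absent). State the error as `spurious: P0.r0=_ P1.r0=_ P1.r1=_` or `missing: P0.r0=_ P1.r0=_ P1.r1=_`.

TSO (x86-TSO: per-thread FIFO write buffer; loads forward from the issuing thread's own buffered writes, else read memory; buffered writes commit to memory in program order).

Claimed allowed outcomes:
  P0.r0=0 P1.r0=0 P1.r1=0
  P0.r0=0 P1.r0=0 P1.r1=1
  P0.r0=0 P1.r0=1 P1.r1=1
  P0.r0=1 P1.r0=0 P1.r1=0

outcome vector order: (P0.r0,P1.r0,P1.r1)
TSO: 5 outcomes — {<0 0 0> <0 0 1> <0 1 1> <1 0 0> <1 0 1>}
TSO∖claimed = {<1 0 1>}

missing: P0.r0=1 P1.r0=0 P1.r1=1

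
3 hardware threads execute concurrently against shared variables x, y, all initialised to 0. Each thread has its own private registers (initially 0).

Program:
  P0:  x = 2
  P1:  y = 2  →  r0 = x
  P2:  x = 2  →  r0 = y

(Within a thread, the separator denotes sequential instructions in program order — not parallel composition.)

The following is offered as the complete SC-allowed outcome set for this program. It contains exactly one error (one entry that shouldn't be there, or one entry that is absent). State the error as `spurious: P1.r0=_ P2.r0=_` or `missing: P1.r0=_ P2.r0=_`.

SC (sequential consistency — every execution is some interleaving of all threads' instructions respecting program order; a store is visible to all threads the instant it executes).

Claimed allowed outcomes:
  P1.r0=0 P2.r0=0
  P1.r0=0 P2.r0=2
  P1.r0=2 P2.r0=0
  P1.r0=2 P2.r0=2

outcome vector order: (P1.r0,P2.r0)
under SC → <0 2> <2 0> <2 2>
claimed∖SC = {<0 0>}

spurious: P1.r0=0 P2.r0=0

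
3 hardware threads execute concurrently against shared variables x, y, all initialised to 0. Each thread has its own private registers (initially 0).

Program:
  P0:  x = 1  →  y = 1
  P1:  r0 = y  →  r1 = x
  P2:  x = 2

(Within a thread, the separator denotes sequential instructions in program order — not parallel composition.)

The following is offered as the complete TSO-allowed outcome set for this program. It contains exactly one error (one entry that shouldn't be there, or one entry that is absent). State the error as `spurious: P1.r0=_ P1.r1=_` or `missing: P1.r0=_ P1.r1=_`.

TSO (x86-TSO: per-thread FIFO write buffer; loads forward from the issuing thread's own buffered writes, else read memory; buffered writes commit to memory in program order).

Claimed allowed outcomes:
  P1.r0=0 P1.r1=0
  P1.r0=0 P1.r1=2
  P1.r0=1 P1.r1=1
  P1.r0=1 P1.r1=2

missing: P1.r0=0 P1.r1=1

outcome vector order: (P1.r0,P1.r1)
under TSO → 00 01 02 11 12
TSO∖claimed = {01}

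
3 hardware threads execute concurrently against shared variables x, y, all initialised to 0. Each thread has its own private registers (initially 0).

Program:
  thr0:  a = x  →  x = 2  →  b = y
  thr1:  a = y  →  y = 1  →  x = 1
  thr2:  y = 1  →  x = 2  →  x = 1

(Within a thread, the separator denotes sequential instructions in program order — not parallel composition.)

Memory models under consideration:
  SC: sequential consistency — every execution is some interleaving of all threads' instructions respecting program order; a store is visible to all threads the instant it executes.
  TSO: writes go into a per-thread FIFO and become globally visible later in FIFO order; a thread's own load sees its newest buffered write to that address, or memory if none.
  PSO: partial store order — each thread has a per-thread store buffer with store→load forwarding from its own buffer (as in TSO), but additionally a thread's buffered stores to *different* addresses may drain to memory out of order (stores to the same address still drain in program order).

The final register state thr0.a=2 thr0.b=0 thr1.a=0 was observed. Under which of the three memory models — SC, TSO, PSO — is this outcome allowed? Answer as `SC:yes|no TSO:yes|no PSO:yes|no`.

outcome vector order: (thr0.a,thr0.b,thr1.a)
SC (8): (0,0,0), (0,0,1), (0,1,0), (0,1,1), (1,1,0), (1,1,1), (2,1,0), (2,1,1)
TSO (8): (0,0,0), (0,0,1), (0,1,0), (0,1,1), (1,1,0), (1,1,1), (2,1,0), (2,1,1)
PSO (12): (0,0,0), (0,0,1), (0,1,0), (0,1,1), (1,0,0), (1,0,1), (1,1,0), (1,1,1), (2,0,0), (2,0,1), (2,1,0), (2,1,1)
target (2,0,0) ∈ {PSO}

SC:no TSO:no PSO:yes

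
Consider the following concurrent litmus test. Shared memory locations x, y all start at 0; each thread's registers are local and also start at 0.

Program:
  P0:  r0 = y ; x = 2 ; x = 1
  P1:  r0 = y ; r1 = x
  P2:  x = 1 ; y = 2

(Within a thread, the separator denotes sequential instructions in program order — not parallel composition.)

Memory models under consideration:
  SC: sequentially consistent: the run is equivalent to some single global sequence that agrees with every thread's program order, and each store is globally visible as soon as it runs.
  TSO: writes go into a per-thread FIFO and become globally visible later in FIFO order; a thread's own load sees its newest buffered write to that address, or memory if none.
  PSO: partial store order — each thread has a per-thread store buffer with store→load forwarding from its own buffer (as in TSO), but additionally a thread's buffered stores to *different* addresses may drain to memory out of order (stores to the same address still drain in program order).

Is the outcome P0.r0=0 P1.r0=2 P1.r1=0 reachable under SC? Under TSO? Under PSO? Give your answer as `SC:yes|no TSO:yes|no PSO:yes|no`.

SC:no TSO:no PSO:yes

outcome vector order: (P0.r0,P1.r0,P1.r1)
[SC] allowed = {0/0/0, 0/0/1, 0/0/2, 0/2/1, 0/2/2, 2/0/0, 2/0/1, 2/0/2, 2/2/1, 2/2/2}
[TSO] allowed = {0/0/0, 0/0/1, 0/0/2, 0/2/1, 0/2/2, 2/0/0, 2/0/1, 2/0/2, 2/2/1, 2/2/2}
[PSO] allowed = {0/0/0, 0/0/1, 0/0/2, 0/2/0, 0/2/1, 0/2/2, 2/0/0, 2/0/1, 2/0/2, 2/2/0, 2/2/1, 2/2/2}
target 0/2/0 ∈ {PSO}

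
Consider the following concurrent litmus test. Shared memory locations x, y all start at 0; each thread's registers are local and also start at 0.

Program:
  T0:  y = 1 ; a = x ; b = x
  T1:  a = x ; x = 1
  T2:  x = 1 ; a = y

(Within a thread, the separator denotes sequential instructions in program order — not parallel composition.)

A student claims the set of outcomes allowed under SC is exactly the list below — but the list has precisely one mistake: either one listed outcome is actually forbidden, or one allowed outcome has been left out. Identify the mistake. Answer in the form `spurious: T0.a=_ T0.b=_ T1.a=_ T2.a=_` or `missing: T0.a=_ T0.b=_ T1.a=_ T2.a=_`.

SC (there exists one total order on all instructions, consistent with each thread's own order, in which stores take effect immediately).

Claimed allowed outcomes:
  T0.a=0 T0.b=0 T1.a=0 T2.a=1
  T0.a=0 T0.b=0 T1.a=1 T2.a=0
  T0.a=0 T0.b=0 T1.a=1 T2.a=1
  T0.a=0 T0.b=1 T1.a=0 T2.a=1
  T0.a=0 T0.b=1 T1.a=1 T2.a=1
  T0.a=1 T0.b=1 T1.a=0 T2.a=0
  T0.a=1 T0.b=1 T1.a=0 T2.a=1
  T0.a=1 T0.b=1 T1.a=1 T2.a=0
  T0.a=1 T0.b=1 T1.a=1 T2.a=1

outcome vector order: (T0.a,T0.b,T1.a,T2.a)
SC: 8 outcomes — {0/0/0/1, 0/0/1/1, 0/1/0/1, 0/1/1/1, 1/1/0/0, 1/1/0/1, 1/1/1/0, 1/1/1/1}
claimed∖SC = {0/0/1/0}

spurious: T0.a=0 T0.b=0 T1.a=1 T2.a=0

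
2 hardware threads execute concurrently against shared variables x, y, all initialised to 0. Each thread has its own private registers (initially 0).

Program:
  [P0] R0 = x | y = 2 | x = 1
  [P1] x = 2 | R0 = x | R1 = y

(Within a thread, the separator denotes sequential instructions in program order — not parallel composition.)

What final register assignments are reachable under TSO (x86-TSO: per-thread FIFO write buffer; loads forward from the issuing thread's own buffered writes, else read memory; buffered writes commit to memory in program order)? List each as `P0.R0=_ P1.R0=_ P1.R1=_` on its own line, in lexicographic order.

P0.R0=0 P1.R0=1 P1.R1=2
P0.R0=0 P1.R0=2 P1.R1=0
P0.R0=0 P1.R0=2 P1.R1=2
P0.R0=2 P1.R0=1 P1.R1=2
P0.R0=2 P1.R0=2 P1.R1=0
P0.R0=2 P1.R0=2 P1.R1=2

outcome vector order: (P0.R0,P1.R0,P1.R1)
|TSO outcomes| = 6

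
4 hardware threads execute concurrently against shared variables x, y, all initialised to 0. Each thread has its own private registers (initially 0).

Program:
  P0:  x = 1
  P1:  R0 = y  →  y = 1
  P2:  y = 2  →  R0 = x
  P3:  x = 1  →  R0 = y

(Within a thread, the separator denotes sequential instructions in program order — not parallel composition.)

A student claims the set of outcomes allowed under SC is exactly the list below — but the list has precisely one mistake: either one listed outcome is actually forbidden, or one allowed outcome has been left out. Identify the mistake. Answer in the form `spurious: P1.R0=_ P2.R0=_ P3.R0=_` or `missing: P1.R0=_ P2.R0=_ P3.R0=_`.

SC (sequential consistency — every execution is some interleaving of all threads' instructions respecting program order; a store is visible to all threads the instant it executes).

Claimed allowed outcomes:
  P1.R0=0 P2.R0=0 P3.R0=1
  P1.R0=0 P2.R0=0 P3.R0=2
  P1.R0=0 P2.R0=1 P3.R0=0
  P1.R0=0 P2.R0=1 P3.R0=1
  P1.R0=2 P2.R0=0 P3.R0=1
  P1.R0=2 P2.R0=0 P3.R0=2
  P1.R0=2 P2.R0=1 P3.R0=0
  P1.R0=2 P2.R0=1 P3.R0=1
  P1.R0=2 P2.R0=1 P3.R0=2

missing: P1.R0=0 P2.R0=1 P3.R0=2

outcome vector order: (P1.R0,P2.R0,P3.R0)
under SC → (0,0,1); (0,0,2); (0,1,0); (0,1,1); (0,1,2); (2,0,1); (2,0,2); (2,1,0); (2,1,1); (2,1,2)
SC∖claimed = {(0,1,2)}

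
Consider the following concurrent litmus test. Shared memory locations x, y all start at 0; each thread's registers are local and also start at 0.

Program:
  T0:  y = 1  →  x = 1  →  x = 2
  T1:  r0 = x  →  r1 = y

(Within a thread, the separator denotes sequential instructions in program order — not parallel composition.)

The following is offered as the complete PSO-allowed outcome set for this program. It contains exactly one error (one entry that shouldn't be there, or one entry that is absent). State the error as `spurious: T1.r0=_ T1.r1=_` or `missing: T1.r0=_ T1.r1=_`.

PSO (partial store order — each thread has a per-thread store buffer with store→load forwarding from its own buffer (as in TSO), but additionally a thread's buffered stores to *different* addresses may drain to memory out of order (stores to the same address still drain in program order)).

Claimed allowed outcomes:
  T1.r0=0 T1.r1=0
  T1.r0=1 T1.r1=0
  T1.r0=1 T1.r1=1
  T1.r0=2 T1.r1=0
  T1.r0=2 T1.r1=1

outcome vector order: (T1.r0,T1.r1)
PSO (6): 0/0; 0/1; 1/0; 1/1; 2/0; 2/1
PSO∖claimed = {0/1}

missing: T1.r0=0 T1.r1=1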